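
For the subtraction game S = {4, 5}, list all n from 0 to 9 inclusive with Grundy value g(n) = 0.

0, 1, 2, 3, 9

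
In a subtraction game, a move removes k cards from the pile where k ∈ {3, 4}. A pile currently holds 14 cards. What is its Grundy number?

Compute g(0), g(1), … for moves {3, 4}:
g(0) = mex{} = 0
g(1) = mex{} = 0
g(2) = mex{} = 0
g(3) = mex{0} = 1
g(4) = mex{0} = 1
g(5) = mex{0} = 1
g(6) = mex{0,1} = 2
g(7) = mex{1} = 0
g(8) = mex{1} = 0
g(9) = mex{1,2} = 0
g(10) = mex{0,2} = 1
g(11) = mex{0} = 1
g(12) = mex{0} = 1
g(13) = mex{0,1} = 2
g(14) = mex{1} = 0
So g(14) = 0.

0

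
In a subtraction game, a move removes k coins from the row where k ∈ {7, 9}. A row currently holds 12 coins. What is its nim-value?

1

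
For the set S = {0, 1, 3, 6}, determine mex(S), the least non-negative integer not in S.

2

The values 0, 1 are all present; 2 is the first non-negative integer missing from the set.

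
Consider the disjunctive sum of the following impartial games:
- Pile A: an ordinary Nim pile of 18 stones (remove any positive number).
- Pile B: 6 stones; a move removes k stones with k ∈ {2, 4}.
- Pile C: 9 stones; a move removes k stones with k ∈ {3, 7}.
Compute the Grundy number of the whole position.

Pile A is a plain Nim pile of size 18, so its Grundy value is 18.
Build the Grundy sequence for pile B with g(k) = mex{g(k−s) : s ∈ {2, 4}, s ≤ k}:
g(0) = mex{} = 0
g(1) = mex{} = 0
g(2) = mex{0} = 1
g(3) = mex{0} = 1
g(4) = mex{0,1} = 2
g(5) = mex{0,1} = 2
g(6) = mex{1,2} = 0
So g(6) = 0.
Grundy values for pile C (subtraction set {3, 7}):
k:     0  1  2  3  4  5  6  7  8  9
g(k):  0  0  0  1  1  1  0  2  2  1
So g(9) = 1.
By the Sprague-Grundy theorem, the Grundy value of a sum of independent games is the XOR of the component values.
Combined value = 18 ⊕ 0 ⊕ 1 = 19.

19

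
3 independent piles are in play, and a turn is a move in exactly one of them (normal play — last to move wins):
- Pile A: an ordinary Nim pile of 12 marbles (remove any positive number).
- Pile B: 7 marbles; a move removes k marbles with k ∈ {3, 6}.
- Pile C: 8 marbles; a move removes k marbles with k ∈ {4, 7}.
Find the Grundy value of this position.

12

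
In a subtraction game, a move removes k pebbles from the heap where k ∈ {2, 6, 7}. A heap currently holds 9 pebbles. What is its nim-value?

0

Grundy values for subtraction set {2, 6, 7}:
g(0) = mex{} = 0
g(1) = mex{} = 0
g(2) = mex{0} = 1
g(3) = mex{0} = 1
g(4) = mex{1} = 0
g(5) = mex{1} = 0
g(6) = mex{0} = 1
g(7) = mex{0} = 1
g(8) = mex{0,1} = 2
g(9) = mex{1} = 0
So g(9) = 0.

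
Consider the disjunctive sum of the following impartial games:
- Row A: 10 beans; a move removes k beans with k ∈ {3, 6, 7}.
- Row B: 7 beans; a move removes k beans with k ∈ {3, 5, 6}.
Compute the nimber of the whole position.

2

Build the Grundy sequence for row A with g(k) = mex{g(k−s) : s ∈ {3, 6, 7}, s ≤ k}:
k:     0  1  2  3  4  5  6  7  8  9 10
g(k):  0  0  0  1  1  1  2  2  2  3  0
So g(10) = 0.
Build the Grundy sequence for row B with g(k) = mex{g(k−s) : s ∈ {3, 5, 6}, s ≤ k}:
g(0) = mex{} = 0
g(1) = mex{} = 0
g(2) = mex{} = 0
g(3) = mex{0} = 1
g(4) = mex{0} = 1
g(5) = mex{0} = 1
g(6) = mex{0,1} = 2
g(7) = mex{0,1} = 2
So g(7) = 2.
The value of a disjunctive sum is the nim-sum of the parts.
Combined value = 0 ⊕ 2 = 2.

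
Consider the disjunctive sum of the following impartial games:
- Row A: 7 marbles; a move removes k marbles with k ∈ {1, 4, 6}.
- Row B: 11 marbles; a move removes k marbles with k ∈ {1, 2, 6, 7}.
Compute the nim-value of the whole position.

0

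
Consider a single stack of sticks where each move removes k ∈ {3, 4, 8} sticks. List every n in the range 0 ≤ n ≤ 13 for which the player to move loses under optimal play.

0, 1, 2, 7, 12, 13

Build the Grundy sequence with g(k) = mex{g(k−s) : s ∈ {3, 4, 8}, s ≤ k}:
g(0) = mex{} = 0
g(1) = mex{} = 0
g(2) = mex{} = 0
g(3) = mex{0} = 1
g(4) = mex{0} = 1
g(5) = mex{0} = 1
g(6) = mex{0,1} = 2
g(7) = mex{1} = 0
g(8) = mex{0,1} = 2
g(9) = mex{0,1,2} = 3
g(10) = mex{0,2} = 1
g(11) = mex{0,1,2} = 3
g(12) = mex{1,2,3} = 0
g(13) = mex{1,3} = 0
The P-positions (g = 0) in 0..13 are 0, 1, 2, 7, 12, 13.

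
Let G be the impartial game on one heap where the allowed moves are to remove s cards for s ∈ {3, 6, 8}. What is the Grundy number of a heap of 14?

1

Build the Grundy sequence with g(k) = mex{g(k−s) : s ∈ {3, 6, 8}, s ≤ k}:
k:     0  1  2  3  4  5  6  7  8  9 10 11 12 13 14
g(k):  0  0  0  1  1  1  2  2  2  3  3  0  0  0  1
So g(14) = 1.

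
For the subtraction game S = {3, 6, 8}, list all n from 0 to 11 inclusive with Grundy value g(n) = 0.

Grundy values for subtraction set {3, 6, 8}:
g(0) = mex{} = 0
g(1) = mex{} = 0
g(2) = mex{} = 0
g(3) = mex{0} = 1
g(4) = mex{0} = 1
g(5) = mex{0} = 1
g(6) = mex{0,1} = 2
g(7) = mex{0,1} = 2
g(8) = mex{0,1} = 2
g(9) = mex{0,1,2} = 3
g(10) = mex{0,1,2} = 3
g(11) = mex{1,2} = 0
The P-positions (g = 0) in 0..11 are 0, 1, 2, 11.

0, 1, 2, 11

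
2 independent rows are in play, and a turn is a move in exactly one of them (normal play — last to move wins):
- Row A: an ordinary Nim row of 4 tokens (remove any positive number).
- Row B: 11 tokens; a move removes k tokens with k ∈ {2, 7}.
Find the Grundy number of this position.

Row A is a plain Nim row of size 4, so its Grundy value is 4.
Grundy values for row B (subtraction set {2, 7}):
k:     0  1  2  3  4  5  6  7  8  9 10 11
g(k):  0  0  1  1  0  0  1  1  2  0  0  1
So g(11) = 1.
The value of a disjunctive sum is the nim-sum of the parts.
Combined value = 4 XOR 1 = 5.

5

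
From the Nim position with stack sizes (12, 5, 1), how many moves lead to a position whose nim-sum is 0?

1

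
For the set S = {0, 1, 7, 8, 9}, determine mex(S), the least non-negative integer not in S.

The values 0, 1 are all present; 2 is the first non-negative integer missing from the set.

2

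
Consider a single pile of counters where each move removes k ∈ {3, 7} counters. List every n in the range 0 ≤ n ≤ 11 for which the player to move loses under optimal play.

Build the Grundy sequence with g(k) = mex{g(k−s) : s ∈ {3, 7}, s ≤ k}:
k:     0  1  2  3  4  5  6  7  8  9 10 11
g(k):  0  0  0  1  1  1  0  2  2  1  0  0
The P-positions (g = 0) in 0..11 are 0, 1, 2, 6, 10, 11.

0, 1, 2, 6, 10, 11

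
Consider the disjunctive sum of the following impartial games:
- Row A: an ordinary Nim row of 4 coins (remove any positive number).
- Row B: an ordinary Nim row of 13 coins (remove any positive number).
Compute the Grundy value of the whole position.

9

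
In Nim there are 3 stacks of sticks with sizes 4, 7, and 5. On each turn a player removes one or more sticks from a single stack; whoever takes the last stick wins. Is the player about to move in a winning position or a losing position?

Winning position

Nim-sum: 4 ^ 7 ^ 5 = 6.
The nim-sum is 6 ≠ 0, so this is an N-position: the player to move can win.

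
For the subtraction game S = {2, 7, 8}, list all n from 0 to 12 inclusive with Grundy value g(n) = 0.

Grundy values for subtraction set {2, 7, 8}:
k:     0  1  2  3  4  5  6  7  8  9 10 11 12
g(k):  0  0  1  1  0  0  1  1  2  2  0  3  1
The P-positions (g = 0) in 0..12 are 0, 1, 4, 5, 10.

0, 1, 4, 5, 10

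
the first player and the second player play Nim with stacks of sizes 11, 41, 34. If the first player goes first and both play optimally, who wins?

Compute the nim-sum pairwise:
11 ^ 41 = 34
34 ^ 34 = 0
The nim-sum is 0, so this is a P-position: the player to move is in a losing position under optimal play; the first player is about to move from it and so loses — the second player wins.

the second player wins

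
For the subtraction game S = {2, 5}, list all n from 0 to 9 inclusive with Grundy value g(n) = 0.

0, 1, 4, 7, 8

Compute g(0), g(1), … for moves {2, 5}:
g(0) = mex{} = 0
g(1) = mex{} = 0
g(2) = mex{0} = 1
g(3) = mex{0} = 1
g(4) = mex{1} = 0
g(5) = mex{0,1} = 2
g(6) = mex{0} = 1
g(7) = mex{1,2} = 0
g(8) = mex{1} = 0
g(9) = mex{0} = 1
The P-positions (g = 0) in 0..9 are 0, 1, 4, 7, 8.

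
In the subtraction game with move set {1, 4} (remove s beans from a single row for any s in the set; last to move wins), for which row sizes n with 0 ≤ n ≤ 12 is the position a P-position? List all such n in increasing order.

Grundy values for subtraction set {1, 4}:
g(0) = mex{} = 0
g(1) = mex{0} = 1
g(2) = mex{1} = 0
g(3) = mex{0} = 1
g(4) = mex{0,1} = 2
g(5) = mex{1,2} = 0
g(6) = mex{0} = 1
g(7) = mex{1} = 0
g(8) = mex{0,2} = 1
g(9) = mex{0,1} = 2
g(10) = mex{1,2} = 0
g(11) = mex{0} = 1
g(12) = mex{1} = 0
The P-positions (g = 0) in 0..12 are 0, 2, 5, 7, 10, 12.

0, 2, 5, 7, 10, 12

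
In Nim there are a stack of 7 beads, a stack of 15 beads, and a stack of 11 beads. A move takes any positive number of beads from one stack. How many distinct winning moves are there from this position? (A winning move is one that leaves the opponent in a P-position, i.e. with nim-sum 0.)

Write each in binary and XOR column by column:
  0111  (7)
  1111  (15)
  1011  (11)
  ----
  0011  (3)
The overall nim-sum is X = 3. A stack of size p has a winning move iff p XOR X < p (reduce it to p XOR X).
  7: 7 XOR 3 = 4 < 7 — winning move (to 4).
  15: 15 XOR 3 = 12 < 15 — winning move (to 12).
  11: 11 XOR 3 = 8 < 11 — winning move (to 8).
That gives 3 winning moves.

3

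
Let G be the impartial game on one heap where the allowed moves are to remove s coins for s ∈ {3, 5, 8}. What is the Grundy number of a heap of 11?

Grundy values for subtraction set {3, 5, 8}:
g(0) = mex{} = 0
g(1) = mex{} = 0
g(2) = mex{} = 0
g(3) = mex{0} = 1
g(4) = mex{0} = 1
g(5) = mex{0} = 1
g(6) = mex{0,1} = 2
g(7) = mex{0,1} = 2
g(8) = mex{0,1} = 2
g(9) = mex{0,1,2} = 3
g(10) = mex{0,1,2} = 3
g(11) = mex{1,2} = 0
So g(11) = 0.

0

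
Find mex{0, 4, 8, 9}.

1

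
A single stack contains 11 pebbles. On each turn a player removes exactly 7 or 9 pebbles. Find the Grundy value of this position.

1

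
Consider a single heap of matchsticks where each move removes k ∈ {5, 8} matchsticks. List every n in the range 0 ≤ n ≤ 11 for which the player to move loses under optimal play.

0, 1, 2, 3, 4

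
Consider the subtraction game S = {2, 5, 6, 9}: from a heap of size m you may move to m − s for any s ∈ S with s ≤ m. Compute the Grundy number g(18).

Build the Grundy sequence with g(k) = mex{g(k−s) : s ∈ {2, 5, 6, 9}, s ≤ k}:
k:     0  1  2  3  4  5  6  7  8  9 10 11 12 13 14 15 16 17 18
g(k):  0  0  1  1  0  2  1  3  0  2  1  0  0  1  1  0  2  1  3
So g(18) = 3.

3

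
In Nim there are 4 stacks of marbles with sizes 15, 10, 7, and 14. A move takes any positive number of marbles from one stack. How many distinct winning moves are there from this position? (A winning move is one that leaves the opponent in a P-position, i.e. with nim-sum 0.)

3

Bitwise XOR of the heap sizes:
  1111  (15)
  1010  (10)
  0111  (7)
  1110  (14)
  ----
  1100  (12)
The overall nim-sum is X = 12. A stack of size p has a winning move iff p XOR X < p (reduce it to p XOR X).
  15: 15 XOR 12 = 3 < 15 — winning move (to 3).
  10: 10 XOR 12 = 6 < 10 — winning move (to 6).
  7: 7 XOR 12 = 11 ≥ 7 — no move.
  14: 14 XOR 12 = 2 < 14 — winning move (to 2).
That gives 3 winning moves.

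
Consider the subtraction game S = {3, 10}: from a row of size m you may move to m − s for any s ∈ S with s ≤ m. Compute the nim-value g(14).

Compute g(0), g(1), … for moves {3, 10}:
g(0) = mex{} = 0
g(1) = mex{} = 0
g(2) = mex{} = 0
g(3) = mex{0} = 1
g(4) = mex{0} = 1
g(5) = mex{0} = 1
g(6) = mex{1} = 0
g(7) = mex{1} = 0
g(8) = mex{1} = 0
g(9) = mex{0} = 1
g(10) = mex{0} = 1
g(11) = mex{0} = 1
g(12) = mex{0,1} = 2
g(13) = mex{1} = 0
g(14) = mex{1} = 0
So g(14) = 0.

0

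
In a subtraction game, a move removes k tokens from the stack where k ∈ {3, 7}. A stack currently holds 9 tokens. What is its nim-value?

Build the Grundy sequence with g(k) = mex{g(k−s) : s ∈ {3, 7}, s ≤ k}:
k:     0  1  2  3  4  5  6  7  8  9
g(k):  0  0  0  1  1  1  0  2  2  1
So g(9) = 1.

1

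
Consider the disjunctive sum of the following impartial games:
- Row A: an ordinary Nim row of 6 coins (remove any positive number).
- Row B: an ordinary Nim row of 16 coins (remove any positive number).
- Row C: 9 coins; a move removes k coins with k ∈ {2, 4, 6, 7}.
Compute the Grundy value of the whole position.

22

Row A is a plain Nim row of size 6, so its Grundy value is 6.
Row B is a plain Nim row of size 16, so its Grundy value is 16.
For row C, compute g(0), g(1), … with moves {2, 4, 6, 7}:
g(0) = mex{} = 0
g(1) = mex{} = 0
g(2) = mex{0} = 1
g(3) = mex{0} = 1
g(4) = mex{0,1} = 2
g(5) = mex{0,1} = 2
g(6) = mex{0,1,2} = 3
g(7) = mex{0,1,2} = 3
g(8) = mex{0,1,2,3} = 4
g(9) = mex{1,2,3} = 0
So g(9) = 0.
The value of a disjunctive sum is the nim-sum of the parts.
Combined value = 6 ⊕ 16 ⊕ 0 = 22.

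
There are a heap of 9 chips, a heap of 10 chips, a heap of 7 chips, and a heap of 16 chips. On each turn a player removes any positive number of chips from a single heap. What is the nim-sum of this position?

20

Nim-sum: 9 ^ 10 ^ 7 ^ 16 = 20.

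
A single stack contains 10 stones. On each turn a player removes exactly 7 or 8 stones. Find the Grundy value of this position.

1

Build the Grundy sequence with g(k) = mex{g(k−s) : s ∈ {7, 8}, s ≤ k}:
g(0) = mex{} = 0
g(1) = mex{} = 0
g(2) = mex{} = 0
g(3) = mex{} = 0
g(4) = mex{} = 0
g(5) = mex{} = 0
g(6) = mex{} = 0
g(7) = mex{0} = 1
g(8) = mex{0} = 1
g(9) = mex{0} = 1
g(10) = mex{0} = 1
So g(10) = 1.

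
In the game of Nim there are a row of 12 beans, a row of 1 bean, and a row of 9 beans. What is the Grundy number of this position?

4

Compute the nim-sum pairwise:
12 ^ 1 = 13
13 ^ 9 = 4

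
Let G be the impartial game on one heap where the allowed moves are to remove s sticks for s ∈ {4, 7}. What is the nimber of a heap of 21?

Grundy values for subtraction set {4, 7}:
k:     0  1  2  3  4  5  6  7  8  9 10 11 12 13 14 15 16 17 18 19 20 21
g(k):  0  0  0  0  1  1  1  1  2  2  2  0  0  0  0  1  1  1  1  2  2  2
So g(21) = 2.

2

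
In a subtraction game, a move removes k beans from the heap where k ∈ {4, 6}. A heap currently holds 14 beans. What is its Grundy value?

1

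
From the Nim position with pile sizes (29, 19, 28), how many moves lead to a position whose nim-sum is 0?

Nim-sum: 29 ^ 19 ^ 28 = 18.
The overall nim-sum is X = 18. A pile of size p has a winning move iff p XOR X < p (reduce it to p XOR X).
  29: 29 XOR 18 = 15 < 29 — winning move (to 15).
  19: 19 XOR 18 = 1 < 19 — winning move (to 1).
  28: 28 XOR 18 = 14 < 28 — winning move (to 14).
That gives 3 winning moves.

3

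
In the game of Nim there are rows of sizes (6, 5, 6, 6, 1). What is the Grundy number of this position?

2

Bitwise XOR of the heap sizes:
  110  (6)
  101  (5)
  110  (6)
  110  (6)
  001  (1)
  ---
  010  (2)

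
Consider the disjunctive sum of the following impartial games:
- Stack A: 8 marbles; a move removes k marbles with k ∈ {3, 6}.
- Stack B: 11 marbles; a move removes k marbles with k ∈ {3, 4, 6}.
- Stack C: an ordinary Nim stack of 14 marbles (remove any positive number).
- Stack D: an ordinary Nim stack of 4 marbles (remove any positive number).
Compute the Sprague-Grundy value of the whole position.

Build the Grundy sequence for stack A with g(k) = mex{g(k−s) : s ∈ {3, 6}, s ≤ k}:
g(0) = mex{} = 0
g(1) = mex{} = 0
g(2) = mex{} = 0
g(3) = mex{0} = 1
g(4) = mex{0} = 1
g(5) = mex{0} = 1
g(6) = mex{0,1} = 2
g(7) = mex{0,1} = 2
g(8) = mex{0,1} = 2
So g(8) = 2.
Grundy values for stack B (subtraction set {3, 4, 6}):
k:     0  1  2  3  4  5  6  7  8  9 10 11
g(k):  0  0  0  1  1  1  2  2  2  0  0  0
So g(11) = 0.
Stack C is a plain Nim stack of size 14, so its Grundy value is 14.
Stack D is a plain Nim stack of size 4, so its Grundy value is 4.
The value of a disjunctive sum is the nim-sum of the parts.
Combined value = 2 ⊕ 0 ⊕ 14 ⊕ 4 = 8.

8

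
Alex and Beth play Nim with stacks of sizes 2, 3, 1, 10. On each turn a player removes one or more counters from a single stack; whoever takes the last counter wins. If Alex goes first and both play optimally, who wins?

Write each in binary and XOR column by column:
  0010  (2)
  0011  (3)
  0001  (1)
  1010  (10)
  ----
  1010  (10)
The nim-sum is 10 ≠ 0, so this is an N-position: the player to move can win; Alex has a winning move.

Alex wins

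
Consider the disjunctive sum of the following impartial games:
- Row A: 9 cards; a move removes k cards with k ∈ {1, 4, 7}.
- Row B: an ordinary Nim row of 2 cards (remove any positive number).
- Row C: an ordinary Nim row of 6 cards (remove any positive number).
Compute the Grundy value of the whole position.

5

For row A, compute g(0), g(1), … with moves {1, 4, 7}:
k:     0  1  2  3  4  5  6  7  8  9
g(k):  0  1  0  1  2  0  1  2  0  1
So g(9) = 1.
Row B is a plain Nim row of size 2, so its Grundy value is 2.
Row C is a plain Nim row of size 6, so its Grundy value is 6.
The value of a disjunctive sum is the nim-sum of the parts.
Combined value = 1 ⊕ 2 ⊕ 6 = 5.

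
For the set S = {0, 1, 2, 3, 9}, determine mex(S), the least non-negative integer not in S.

The values 0, 1, 2, 3 are all present; 4 is the first non-negative integer missing from the set.

4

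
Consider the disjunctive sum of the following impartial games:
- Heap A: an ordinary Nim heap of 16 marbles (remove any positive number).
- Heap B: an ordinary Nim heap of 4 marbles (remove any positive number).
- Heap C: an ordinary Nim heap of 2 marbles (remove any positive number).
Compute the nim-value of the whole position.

Heap A is a plain Nim heap of size 16, so its Grundy value is 16.
Heap B is a plain Nim heap of size 4, so its Grundy value is 4.
Heap C is a plain Nim heap of size 2, so its Grundy value is 2.
The value of a disjunctive sum is the nim-sum of the parts.
Combined value = 16 ⊕ 4 ⊕ 2 = 22.

22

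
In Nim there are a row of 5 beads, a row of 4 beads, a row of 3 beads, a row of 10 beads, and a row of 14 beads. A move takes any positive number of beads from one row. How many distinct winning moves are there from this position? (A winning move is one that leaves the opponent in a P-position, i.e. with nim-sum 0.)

3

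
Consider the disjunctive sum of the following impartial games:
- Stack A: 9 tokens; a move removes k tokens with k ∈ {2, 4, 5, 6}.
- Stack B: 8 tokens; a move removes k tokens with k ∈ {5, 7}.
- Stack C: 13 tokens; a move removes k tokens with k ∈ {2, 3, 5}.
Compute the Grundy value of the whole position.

2

Grundy values for stack A (subtraction set {2, 4, 5, 6}):
g(0) = mex{} = 0
g(1) = mex{} = 0
g(2) = mex{0} = 1
g(3) = mex{0} = 1
g(4) = mex{0,1} = 2
g(5) = mex{0,1} = 2
g(6) = mex{0,1,2} = 3
g(7) = mex{0,1,2} = 3
g(8) = mex{1,2,3} = 0
g(9) = mex{1,2,3} = 0
So g(9) = 0.
Grundy values for stack B (subtraction set {5, 7}):
k:     0  1  2  3  4  5  6  7  8
g(k):  0  0  0  0  0  1  1  1  1
So g(8) = 1.
For stack C, compute g(0), g(1), … with moves {2, 3, 5}:
g(0) = mex{} = 0
g(1) = mex{} = 0
g(2) = mex{0} = 1
g(3) = mex{0} = 1
g(4) = mex{0,1} = 2
g(5) = mex{0,1} = 2
g(6) = mex{0,1,2} = 3
g(7) = mex{1,2} = 0
g(8) = mex{1,2,3} = 0
g(9) = mex{0,2,3} = 1
g(10) = mex{0,2} = 1
g(11) = mex{0,1,3} = 2
g(12) = mex{0,1} = 2
g(13) = mex{0,1,2} = 3
So g(13) = 3.
The value of a disjunctive sum is the nim-sum of the parts.
Combined value = 0 ⊕ 1 ⊕ 3 = 2.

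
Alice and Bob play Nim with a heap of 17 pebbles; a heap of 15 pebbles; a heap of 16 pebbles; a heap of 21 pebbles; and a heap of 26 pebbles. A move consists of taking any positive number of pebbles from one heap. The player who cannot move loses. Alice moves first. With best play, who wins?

Nim-sum: 17 ⊕ 15 ⊕ 16 ⊕ 21 ⊕ 26 = 1.
The nim-sum is 1 ≠ 0, so this is an N-position: the player to move can win; Alice has a winning move.

Alice wins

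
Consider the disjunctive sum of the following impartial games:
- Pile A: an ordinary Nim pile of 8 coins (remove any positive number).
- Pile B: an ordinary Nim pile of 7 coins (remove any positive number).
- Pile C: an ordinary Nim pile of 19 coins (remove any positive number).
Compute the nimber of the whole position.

28

Pile A is a plain Nim pile of size 8, so its Grundy value is 8.
Pile B is a plain Nim pile of size 7, so its Grundy value is 7.
Pile C is a plain Nim pile of size 19, so its Grundy value is 19.
By the Sprague-Grundy theorem, the Grundy value of a sum of independent games is the XOR of the component values.
Combined value = 8 ⊕ 7 ⊕ 19 = 28.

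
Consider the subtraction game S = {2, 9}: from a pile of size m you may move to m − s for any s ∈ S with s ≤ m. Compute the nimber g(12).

0

Build the Grundy sequence with g(k) = mex{g(k−s) : s ∈ {2, 9}, s ≤ k}:
k:     0  1  2  3  4  5  6  7  8  9 10 11 12
g(k):  0  0  1  1  0  0  1  1  0  2  1  0  0
So g(12) = 0.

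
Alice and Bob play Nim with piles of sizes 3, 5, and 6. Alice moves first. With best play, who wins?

Bob wins

Bitwise XOR of the heap sizes:
  011  (3)
  101  (5)
  110  (6)
  ---
  000  (0)
The nim-sum is 0, so this is a P-position: the player to move is in a losing position under optimal play; Alice is about to move from it and so loses — Bob wins.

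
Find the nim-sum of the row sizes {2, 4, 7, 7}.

In binary:
  010  (2)
  100  (4)
  111  (7)
  111  (7)
  ---
  110  (6)

6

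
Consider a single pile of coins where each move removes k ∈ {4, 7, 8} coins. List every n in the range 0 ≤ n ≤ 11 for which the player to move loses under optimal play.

0, 1, 2, 3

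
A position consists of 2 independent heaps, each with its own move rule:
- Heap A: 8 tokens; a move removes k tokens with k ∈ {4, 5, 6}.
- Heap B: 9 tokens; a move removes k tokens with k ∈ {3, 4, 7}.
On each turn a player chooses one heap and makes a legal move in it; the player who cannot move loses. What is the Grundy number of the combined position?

1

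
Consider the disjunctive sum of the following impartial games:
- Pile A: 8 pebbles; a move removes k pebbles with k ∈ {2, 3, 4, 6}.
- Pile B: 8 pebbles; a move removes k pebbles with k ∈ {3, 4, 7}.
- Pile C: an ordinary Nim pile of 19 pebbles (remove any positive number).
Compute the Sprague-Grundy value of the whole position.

Grundy values for pile A (subtraction set {2, 3, 4, 6}):
g(0) = mex{} = 0
g(1) = mex{} = 0
g(2) = mex{0} = 1
g(3) = mex{0} = 1
g(4) = mex{0,1} = 2
g(5) = mex{0,1} = 2
g(6) = mex{0,1,2} = 3
g(7) = mex{0,1,2} = 3
g(8) = mex{1,2,3} = 0
So g(8) = 0.
Build the Grundy sequence for pile B with g(k) = mex{g(k−s) : s ∈ {3, 4, 7}, s ≤ k}:
g(0) = mex{} = 0
g(1) = mex{} = 0
g(2) = mex{} = 0
g(3) = mex{0} = 1
g(4) = mex{0} = 1
g(5) = mex{0} = 1
g(6) = mex{0,1} = 2
g(7) = mex{0,1} = 2
g(8) = mex{0,1} = 2
So g(8) = 2.
Pile C is a plain Nim pile of size 19, so its Grundy value is 19.
By the Sprague-Grundy theorem, the Grundy value of a sum of independent games is the XOR of the component values.
Combined value = 0 ⊕ 2 ⊕ 19 = 17.

17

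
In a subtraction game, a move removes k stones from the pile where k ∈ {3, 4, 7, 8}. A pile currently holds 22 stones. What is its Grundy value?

0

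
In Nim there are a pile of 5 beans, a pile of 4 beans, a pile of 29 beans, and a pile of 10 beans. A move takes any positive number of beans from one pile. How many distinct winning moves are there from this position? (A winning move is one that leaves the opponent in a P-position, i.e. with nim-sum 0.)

1

Compute the nim-sum pairwise:
5 XOR 4 = 1
1 XOR 29 = 28
28 XOR 10 = 22
The overall nim-sum is X = 22. A pile of size p has a winning move iff p XOR X < p (reduce it to p XOR X).
  5: 5 XOR 22 = 19 ≥ 5 — no move.
  4: 4 XOR 22 = 18 ≥ 4 — no move.
  29: 29 XOR 22 = 11 < 29 — winning move (to 11).
  10: 10 XOR 22 = 28 ≥ 10 — no move.
That gives 1 winning move.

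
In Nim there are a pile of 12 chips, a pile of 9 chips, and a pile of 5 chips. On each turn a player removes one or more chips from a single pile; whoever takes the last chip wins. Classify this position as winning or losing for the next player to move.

Nim-sum: 12 ⊕ 9 ⊕ 5 = 0.
The nim-sum is 0, so this is a P-position: the player to move is in a losing position under optimal play.

Losing position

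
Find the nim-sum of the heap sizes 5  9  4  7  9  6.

Nim-sum: 5 ^ 9 ^ 4 ^ 7 ^ 9 ^ 6 = 0.

0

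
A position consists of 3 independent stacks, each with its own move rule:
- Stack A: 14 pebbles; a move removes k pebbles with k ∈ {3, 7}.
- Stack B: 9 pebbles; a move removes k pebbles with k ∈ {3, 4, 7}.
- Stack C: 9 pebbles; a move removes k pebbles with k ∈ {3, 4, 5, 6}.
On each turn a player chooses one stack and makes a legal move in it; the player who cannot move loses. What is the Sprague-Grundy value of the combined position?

2

Build the Grundy sequence for stack A with g(k) = mex{g(k−s) : s ∈ {3, 7}, s ≤ k}:
k:     0  1  2  3  4  5  6  7  8  9 10 11 12 13 14
g(k):  0  0  0  1  1  1  0  2  2  1  0  0  0  1  1
So g(14) = 1.
Build the Grundy sequence for stack B with g(k) = mex{g(k−s) : s ∈ {3, 4, 7}, s ≤ k}:
g(0) = mex{} = 0
g(1) = mex{} = 0
g(2) = mex{} = 0
g(3) = mex{0} = 1
g(4) = mex{0} = 1
g(5) = mex{0} = 1
g(6) = mex{0,1} = 2
g(7) = mex{0,1} = 2
g(8) = mex{0,1} = 2
g(9) = mex{0,1,2} = 3
So g(9) = 3.
Grundy values for stack C (subtraction set {3, 4, 5, 6}):
k:     0  1  2  3  4  5  6  7  8  9
g(k):  0  0  0  1  1  1  2  2  2  0
So g(9) = 0.
By the Sprague-Grundy theorem, the Grundy value of a sum of independent games is the XOR of the component values.
Combined value = 1 XOR 3 XOR 0 = 2.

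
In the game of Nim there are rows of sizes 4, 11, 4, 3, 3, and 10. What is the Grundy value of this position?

Bitwise XOR of the heap sizes:
  0100  (4)
  1011  (11)
  0100  (4)
  0011  (3)
  0011  (3)
  1010  (10)
  ----
  0001  (1)

1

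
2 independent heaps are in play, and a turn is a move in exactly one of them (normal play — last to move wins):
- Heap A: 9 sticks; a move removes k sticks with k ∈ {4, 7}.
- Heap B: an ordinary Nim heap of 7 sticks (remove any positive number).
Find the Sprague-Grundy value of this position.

For heap A, compute g(0), g(1), … with moves {4, 7}:
k:     0  1  2  3  4  5  6  7  8  9
g(k):  0  0  0  0  1  1  1  1  2  2
So g(9) = 2.
Heap B is a plain Nim heap of size 7, so its Grundy value is 7.
The value of a disjunctive sum is the nim-sum of the parts.
Combined value = 2 XOR 7 = 5.

5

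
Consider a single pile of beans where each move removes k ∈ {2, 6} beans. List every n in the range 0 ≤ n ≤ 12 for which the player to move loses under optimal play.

Grundy values for subtraction set {2, 6}:
g(0) = mex{} = 0
g(1) = mex{} = 0
g(2) = mex{0} = 1
g(3) = mex{0} = 1
g(4) = mex{1} = 0
g(5) = mex{1} = 0
g(6) = mex{0} = 1
g(7) = mex{0} = 1
g(8) = mex{1} = 0
g(9) = mex{1} = 0
g(10) = mex{0} = 1
g(11) = mex{0} = 1
g(12) = mex{1} = 0
The P-positions (g = 0) in 0..12 are 0, 1, 4, 5, 8, 9, 12.

0, 1, 4, 5, 8, 9, 12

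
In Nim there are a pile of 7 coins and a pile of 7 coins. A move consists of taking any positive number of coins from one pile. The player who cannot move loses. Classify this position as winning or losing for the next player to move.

Compute the nim-sum pairwise:
7 ^ 7 = 0
The nim-sum is 0, so this is a P-position: the player to move is in a losing position under optimal play.

Losing position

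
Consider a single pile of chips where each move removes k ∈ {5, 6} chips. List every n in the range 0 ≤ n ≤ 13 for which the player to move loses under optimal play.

Build the Grundy sequence with g(k) = mex{g(k−s) : s ∈ {5, 6}, s ≤ k}:
g(0) = mex{} = 0
g(1) = mex{} = 0
g(2) = mex{} = 0
g(3) = mex{} = 0
g(4) = mex{} = 0
g(5) = mex{0} = 1
g(6) = mex{0} = 1
g(7) = mex{0} = 1
g(8) = mex{0} = 1
g(9) = mex{0} = 1
g(10) = mex{0,1} = 2
g(11) = mex{1} = 0
g(12) = mex{1} = 0
g(13) = mex{1} = 0
The P-positions (g = 0) in 0..13 are 0, 1, 2, 3, 4, 11, 12, 13.

0, 1, 2, 3, 4, 11, 12, 13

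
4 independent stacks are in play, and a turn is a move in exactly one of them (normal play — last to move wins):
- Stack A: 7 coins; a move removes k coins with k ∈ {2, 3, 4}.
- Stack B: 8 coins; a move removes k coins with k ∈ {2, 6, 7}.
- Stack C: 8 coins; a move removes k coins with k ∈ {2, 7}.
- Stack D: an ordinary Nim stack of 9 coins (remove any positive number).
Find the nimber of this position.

9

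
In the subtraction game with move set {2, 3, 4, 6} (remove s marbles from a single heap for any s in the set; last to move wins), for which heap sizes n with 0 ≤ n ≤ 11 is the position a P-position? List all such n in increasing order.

0, 1, 8, 9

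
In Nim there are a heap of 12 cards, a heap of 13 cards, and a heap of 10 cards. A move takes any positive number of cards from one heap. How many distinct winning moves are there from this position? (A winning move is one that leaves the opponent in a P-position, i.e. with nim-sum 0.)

3

Nim-sum: 12 ^ 13 ^ 10 = 11.
The overall nim-sum is X = 11. A heap of size p has a winning move iff p XOR X < p (reduce it to p XOR X).
  12: 12 XOR 11 = 7 < 12 — winning move (to 7).
  13: 13 XOR 11 = 6 < 13 — winning move (to 6).
  10: 10 XOR 11 = 1 < 10 — winning move (to 1).
That gives 3 winning moves.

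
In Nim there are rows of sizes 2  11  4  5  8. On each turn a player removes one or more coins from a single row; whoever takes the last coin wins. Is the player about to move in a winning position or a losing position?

Compute the nim-sum pairwise:
2 ⊕ 11 = 9
9 ⊕ 4 = 13
13 ⊕ 5 = 8
8 ⊕ 8 = 0
The nim-sum is 0, so this is a P-position: the player to move is in a losing position under optimal play.

Losing position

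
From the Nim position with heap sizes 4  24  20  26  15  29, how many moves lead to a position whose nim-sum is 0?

Compute the nim-sum pairwise:
4 ^ 24 = 28
28 ^ 20 = 8
8 ^ 26 = 18
18 ^ 15 = 29
29 ^ 29 = 0
The nim-sum is already 0, so every move leaves a nonzero nim-sum — there are no winning moves.

0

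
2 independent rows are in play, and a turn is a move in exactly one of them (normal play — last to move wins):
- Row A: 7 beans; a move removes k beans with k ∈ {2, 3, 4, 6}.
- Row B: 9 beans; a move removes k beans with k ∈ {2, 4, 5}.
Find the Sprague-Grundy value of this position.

2

Grundy values for row A (subtraction set {2, 3, 4, 6}):
g(0) = mex{} = 0
g(1) = mex{} = 0
g(2) = mex{0} = 1
g(3) = mex{0} = 1
g(4) = mex{0,1} = 2
g(5) = mex{0,1} = 2
g(6) = mex{0,1,2} = 3
g(7) = mex{0,1,2} = 3
So g(7) = 3.
Grundy values for row B (subtraction set {2, 4, 5}):
k:     0  1  2  3  4  5  6  7  8  9
g(k):  0  0  1  1  2  2  3  0  0  1
So g(9) = 1.
By the Sprague-Grundy theorem, the Grundy value of a sum of independent games is the XOR of the component values.
Combined value = 3 ⊕ 1 = 2.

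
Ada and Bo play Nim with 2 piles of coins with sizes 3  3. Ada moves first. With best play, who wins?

In binary:
  11  (3)
  11  (3)
  --
  00  (0)
The nim-sum is 0, so this is a P-position: the player to move is in a losing position under optimal play; Ada is about to move from it and so loses — Bo wins.

Bo wins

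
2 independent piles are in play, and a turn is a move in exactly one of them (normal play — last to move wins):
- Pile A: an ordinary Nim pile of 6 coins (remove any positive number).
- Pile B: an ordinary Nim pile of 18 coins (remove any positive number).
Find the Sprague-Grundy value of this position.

20

Pile A is a plain Nim pile of size 6, so its Grundy value is 6.
Pile B is a plain Nim pile of size 18, so its Grundy value is 18.
By the Sprague-Grundy theorem, the Grundy value of a sum of independent games is the XOR of the component values.
Combined value = 6 ⊕ 18 = 20.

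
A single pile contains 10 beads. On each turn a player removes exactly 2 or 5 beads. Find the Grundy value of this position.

1

Compute g(0), g(1), … for moves {2, 5}:
k:     0  1  2  3  4  5  6  7  8  9 10
g(k):  0  0  1  1  0  2  1  0  0  1  1
So g(10) = 1.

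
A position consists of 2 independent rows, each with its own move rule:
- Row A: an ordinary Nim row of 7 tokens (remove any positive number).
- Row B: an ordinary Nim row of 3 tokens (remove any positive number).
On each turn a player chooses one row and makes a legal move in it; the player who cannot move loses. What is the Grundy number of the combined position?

Row A is a plain Nim row of size 7, so its Grundy value is 7.
Row B is a plain Nim row of size 3, so its Grundy value is 3.
By the Sprague-Grundy theorem, the Grundy value of a sum of independent games is the XOR of the component values.
Combined value = 7 ⊕ 3 = 4.

4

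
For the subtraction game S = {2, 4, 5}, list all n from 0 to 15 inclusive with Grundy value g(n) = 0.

Compute g(0), g(1), … for moves {2, 4, 5}:
k:     0  1  2  3  4  5  6  7  8  9 10 11 12 13 14 15
g(k):  0  0  1  1  2  2  3  0  0  1  1  2  2  3  0  0
The P-positions (g = 0) in 0..15 are 0, 1, 7, 8, 14, 15.

0, 1, 7, 8, 14, 15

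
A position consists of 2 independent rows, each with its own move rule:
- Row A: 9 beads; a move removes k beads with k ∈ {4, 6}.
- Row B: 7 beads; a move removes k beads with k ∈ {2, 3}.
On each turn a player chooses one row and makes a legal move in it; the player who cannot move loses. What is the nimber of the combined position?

3

Build the Grundy sequence for row A with g(k) = mex{g(k−s) : s ∈ {4, 6}, s ≤ k}:
k:     0  1  2  3  4  5  6  7  8  9
g(k):  0  0  0  0  1  1  1  1  2  2
So g(9) = 2.
Build the Grundy sequence for row B with g(k) = mex{g(k−s) : s ∈ {2, 3}, s ≤ k}:
g(0) = mex{} = 0
g(1) = mex{} = 0
g(2) = mex{0} = 1
g(3) = mex{0} = 1
g(4) = mex{0,1} = 2
g(5) = mex{1} = 0
g(6) = mex{1,2} = 0
g(7) = mex{0,2} = 1
So g(7) = 1.
By the Sprague-Grundy theorem, the Grundy value of a sum of independent games is the XOR of the component values.
Combined value = 2 XOR 1 = 3.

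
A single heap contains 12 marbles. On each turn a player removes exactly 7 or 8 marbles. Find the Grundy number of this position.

Grundy values for subtraction set {7, 8}:
k:     0  1  2  3  4  5  6  7  8  9 10 11 12
g(k):  0  0  0  0  0  0  0  1  1  1  1  1  1
So g(12) = 1.

1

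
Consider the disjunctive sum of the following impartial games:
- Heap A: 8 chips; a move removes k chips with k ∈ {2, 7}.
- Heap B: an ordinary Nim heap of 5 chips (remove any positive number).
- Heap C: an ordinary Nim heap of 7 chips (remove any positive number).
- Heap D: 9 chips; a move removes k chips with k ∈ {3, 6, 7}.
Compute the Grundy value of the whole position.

Grundy values for heap A (subtraction set {2, 7}):
g(0) = mex{} = 0
g(1) = mex{} = 0
g(2) = mex{0} = 1
g(3) = mex{0} = 1
g(4) = mex{1} = 0
g(5) = mex{1} = 0
g(6) = mex{0} = 1
g(7) = mex{0} = 1
g(8) = mex{0,1} = 2
So g(8) = 2.
Heap B is a plain Nim heap of size 5, so its Grundy value is 5.
Heap C is a plain Nim heap of size 7, so its Grundy value is 7.
For heap D, compute g(0), g(1), … with moves {3, 6, 7}:
k:     0  1  2  3  4  5  6  7  8  9
g(k):  0  0  0  1  1  1  2  2  2  3
So g(9) = 3.
The value of a disjunctive sum is the nim-sum of the parts.
Combined value = 2 ⊕ 5 ⊕ 7 ⊕ 3 = 3.

3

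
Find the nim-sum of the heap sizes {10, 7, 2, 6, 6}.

Compute the nim-sum pairwise:
10 ⊕ 7 = 13
13 ⊕ 2 = 15
15 ⊕ 6 = 9
9 ⊕ 6 = 15

15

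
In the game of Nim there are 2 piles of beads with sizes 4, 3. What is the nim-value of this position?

7

Compute the nim-sum pairwise:
4 ⊕ 3 = 7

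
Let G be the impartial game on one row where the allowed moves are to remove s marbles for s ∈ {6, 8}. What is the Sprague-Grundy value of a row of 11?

Compute g(0), g(1), … for moves {6, 8}:
g(0) = mex{} = 0
g(1) = mex{} = 0
g(2) = mex{} = 0
g(3) = mex{} = 0
g(4) = mex{} = 0
g(5) = mex{} = 0
g(6) = mex{0} = 1
g(7) = mex{0} = 1
g(8) = mex{0} = 1
g(9) = mex{0} = 1
g(10) = mex{0} = 1
g(11) = mex{0} = 1
So g(11) = 1.

1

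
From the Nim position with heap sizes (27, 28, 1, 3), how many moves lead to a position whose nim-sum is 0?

Nim-sum: 27 ^ 28 ^ 1 ^ 3 = 5.
The overall nim-sum is X = 5. A heap of size p has a winning move iff p XOR X < p (reduce it to p XOR X).
  27: 27 XOR 5 = 30 ≥ 27 — no move.
  28: 28 XOR 5 = 25 < 28 — winning move (to 25).
  1: 1 XOR 5 = 4 ≥ 1 — no move.
  3: 3 XOR 5 = 6 ≥ 3 — no move.
That gives 1 winning move.

1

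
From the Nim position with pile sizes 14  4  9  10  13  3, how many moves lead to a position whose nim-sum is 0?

Compute the nim-sum pairwise:
14 XOR 4 = 10
10 XOR 9 = 3
3 XOR 10 = 9
9 XOR 13 = 4
4 XOR 3 = 7
The overall nim-sum is X = 7. A pile of size p has a winning move iff p XOR X < p (reduce it to p XOR X).
  14: 14 XOR 7 = 9 < 14 — winning move (to 9).
  4: 4 XOR 7 = 3 < 4 — winning move (to 3).
  9: 9 XOR 7 = 14 ≥ 9 — no move.
  10: 10 XOR 7 = 13 ≥ 10 — no move.
  13: 13 XOR 7 = 10 < 13 — winning move (to 10).
  3: 3 XOR 7 = 4 ≥ 3 — no move.
That gives 3 winning moves.

3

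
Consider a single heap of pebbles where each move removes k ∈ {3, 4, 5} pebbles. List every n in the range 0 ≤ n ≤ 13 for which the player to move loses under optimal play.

0, 1, 2, 8, 9, 10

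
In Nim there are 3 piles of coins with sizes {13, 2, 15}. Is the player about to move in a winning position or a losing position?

Losing position

Compute the nim-sum pairwise:
13 ^ 2 = 15
15 ^ 15 = 0
The nim-sum is 0, so this is a P-position: the player to move is in a losing position under optimal play.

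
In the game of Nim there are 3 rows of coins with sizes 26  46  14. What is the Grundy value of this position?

58

Write each in binary and XOR column by column:
  011010  (26)
  101110  (46)
  001110  (14)
  ------
  111010  (58)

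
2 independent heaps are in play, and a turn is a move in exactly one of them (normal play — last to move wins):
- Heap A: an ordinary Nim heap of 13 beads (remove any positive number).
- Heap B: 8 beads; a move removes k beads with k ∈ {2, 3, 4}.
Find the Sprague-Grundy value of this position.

12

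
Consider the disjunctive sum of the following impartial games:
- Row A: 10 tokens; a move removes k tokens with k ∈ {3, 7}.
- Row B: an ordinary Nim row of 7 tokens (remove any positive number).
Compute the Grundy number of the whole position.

For row A, compute g(0), g(1), … with moves {3, 7}:
k:     0  1  2  3  4  5  6  7  8  9 10
g(k):  0  0  0  1  1  1  0  2  2  1  0
So g(10) = 0.
Row B is a plain Nim row of size 7, so its Grundy value is 7.
By the Sprague-Grundy theorem, the Grundy value of a sum of independent games is the XOR of the component values.
Combined value = 0 XOR 7 = 7.

7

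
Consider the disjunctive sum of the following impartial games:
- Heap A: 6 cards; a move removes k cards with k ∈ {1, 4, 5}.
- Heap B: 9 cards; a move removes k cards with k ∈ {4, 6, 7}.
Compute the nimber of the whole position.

0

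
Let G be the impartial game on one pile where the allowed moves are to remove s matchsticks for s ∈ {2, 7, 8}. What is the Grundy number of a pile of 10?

Compute g(0), g(1), … for moves {2, 7, 8}:
k:     0  1  2  3  4  5  6  7  8  9 10
g(k):  0  0  1  1  0  0  1  1  2  2  0
So g(10) = 0.

0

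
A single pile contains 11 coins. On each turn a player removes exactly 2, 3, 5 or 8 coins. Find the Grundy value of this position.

0

Grundy values for subtraction set {2, 3, 5, 8}:
g(0) = mex{} = 0
g(1) = mex{} = 0
g(2) = mex{0} = 1
g(3) = mex{0} = 1
g(4) = mex{0,1} = 2
g(5) = mex{0,1} = 2
g(6) = mex{0,1,2} = 3
g(7) = mex{1,2} = 0
g(8) = mex{0,1,2,3} = 4
g(9) = mex{0,2,3} = 1
g(10) = mex{0,1,2,4} = 3
g(11) = mex{1,3,4} = 0
So g(11) = 0.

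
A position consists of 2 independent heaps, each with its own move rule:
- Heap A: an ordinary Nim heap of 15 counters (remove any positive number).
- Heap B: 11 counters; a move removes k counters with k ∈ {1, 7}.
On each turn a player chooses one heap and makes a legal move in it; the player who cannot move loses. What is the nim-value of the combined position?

Heap A is a plain Nim heap of size 15, so its Grundy value is 15.
Build the Grundy sequence for heap B with g(k) = mex{g(k−s) : s ∈ {1, 7}, s ≤ k}:
g(0) = mex{} = 0
g(1) = mex{0} = 1
g(2) = mex{1} = 0
g(3) = mex{0} = 1
g(4) = mex{1} = 0
g(5) = mex{0} = 1
g(6) = mex{1} = 0
g(7) = mex{0} = 1
g(8) = mex{1} = 0
g(9) = mex{0} = 1
g(10) = mex{1} = 0
g(11) = mex{0} = 1
So g(11) = 1.
By the Sprague-Grundy theorem, the Grundy value of a sum of independent games is the XOR of the component values.
Combined value = 15 ⊕ 1 = 14.

14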